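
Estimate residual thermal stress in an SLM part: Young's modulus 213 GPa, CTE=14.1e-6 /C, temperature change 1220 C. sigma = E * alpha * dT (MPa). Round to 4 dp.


sigma = 213*1000 * 14.1e-6 * 1220 = 3664.026 MPa


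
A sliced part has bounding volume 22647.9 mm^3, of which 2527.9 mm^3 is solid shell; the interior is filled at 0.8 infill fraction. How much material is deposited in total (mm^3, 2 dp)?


V_infill = (22647.9 - 2527.9) * 0.8 = 16096.0
V_total = 2527.9 + 16096.0 = 18623.9 mm^3


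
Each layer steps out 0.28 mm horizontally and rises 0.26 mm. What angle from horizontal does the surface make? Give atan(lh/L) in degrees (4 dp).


angle = atan(0.26/0.28) = 42.8789 degrees


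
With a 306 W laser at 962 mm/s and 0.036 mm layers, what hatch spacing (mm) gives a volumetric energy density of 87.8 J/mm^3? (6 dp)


h = 306 / (87.8*962*0.036) = 0.100635 mm


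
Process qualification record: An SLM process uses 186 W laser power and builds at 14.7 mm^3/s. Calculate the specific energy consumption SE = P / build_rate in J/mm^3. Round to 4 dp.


SE = 186 / 14.7 = 12.6531 J/mm^3


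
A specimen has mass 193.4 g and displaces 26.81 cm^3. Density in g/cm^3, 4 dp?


rho = 193.4 / 26.81 = 7.2137 g/cm^3


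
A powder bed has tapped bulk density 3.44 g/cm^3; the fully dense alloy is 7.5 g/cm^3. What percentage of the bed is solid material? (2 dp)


Packing = (3.44/7.5)*100 = 45.87 %


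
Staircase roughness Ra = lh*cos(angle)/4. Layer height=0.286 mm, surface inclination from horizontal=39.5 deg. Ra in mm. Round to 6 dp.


Ra = 0.286 * cos(39.5) / 4 = 0.055171 mm


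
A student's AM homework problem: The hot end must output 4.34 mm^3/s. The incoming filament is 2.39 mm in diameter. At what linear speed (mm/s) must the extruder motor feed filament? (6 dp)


A = pi*(2.39/2)^2 = 4.486273
v = 4.34 / 4.486273 = 0.967395 mm/s


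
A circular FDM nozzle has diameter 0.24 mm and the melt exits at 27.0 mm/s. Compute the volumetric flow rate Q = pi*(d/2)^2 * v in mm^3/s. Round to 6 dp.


A = pi*(0.24/2)^2 = 0.04523893 mm^2
Q = 0.04523893 * 27.0 = 1.221451 mm^3/s


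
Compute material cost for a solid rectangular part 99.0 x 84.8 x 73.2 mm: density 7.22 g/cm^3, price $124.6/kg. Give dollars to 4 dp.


V = 99.0 * 84.8 * 73.2 = 614528.64 mm^3 = 614.52864 cm^3
Mass = 614.52864 * 7.22 / 1000 = 4.43689678 kg
Cost = 4.43689678 * 124.6 = 552.8373 $


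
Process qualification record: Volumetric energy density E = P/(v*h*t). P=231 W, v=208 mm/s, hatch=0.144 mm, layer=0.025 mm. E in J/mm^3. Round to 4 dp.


E = 231 / (208*0.144*0.025) = 308.4936 J/mm^3


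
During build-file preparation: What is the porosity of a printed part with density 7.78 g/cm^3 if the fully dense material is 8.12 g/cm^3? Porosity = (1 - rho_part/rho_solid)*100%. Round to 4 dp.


Porosity = (1-7.78/8.12)*100 = 4.1872 %


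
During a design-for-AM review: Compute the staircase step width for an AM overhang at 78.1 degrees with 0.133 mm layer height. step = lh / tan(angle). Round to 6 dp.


step = 0.133 / tan(78.1) = 0.028027 mm


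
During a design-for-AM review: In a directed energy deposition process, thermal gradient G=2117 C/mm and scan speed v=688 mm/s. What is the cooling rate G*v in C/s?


CR = 2117 * 688 = 1456496 C/s


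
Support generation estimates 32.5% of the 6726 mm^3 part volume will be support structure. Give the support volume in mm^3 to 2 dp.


V_support = 6726 * 0.325 = 2185.95 mm^3


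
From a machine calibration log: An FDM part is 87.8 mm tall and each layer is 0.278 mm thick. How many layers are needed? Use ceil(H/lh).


Layers = ceil(87.8/0.278) = 316


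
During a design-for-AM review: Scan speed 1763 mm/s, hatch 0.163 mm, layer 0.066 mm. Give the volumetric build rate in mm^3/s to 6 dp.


Rate = 1763 * 0.163 * 0.066 = 18.966354 mm^3/s


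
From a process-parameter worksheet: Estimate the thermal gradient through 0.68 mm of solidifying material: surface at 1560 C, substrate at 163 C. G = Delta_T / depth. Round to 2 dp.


G = (1560-163)/0.68 = 2054.41 C/mm


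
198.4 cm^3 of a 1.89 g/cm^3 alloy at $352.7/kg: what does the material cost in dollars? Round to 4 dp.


Mass = 198.4*1.89/1000 = 0.374976 kg
Cost = 0.374976 * 352.7 = 132.254 $


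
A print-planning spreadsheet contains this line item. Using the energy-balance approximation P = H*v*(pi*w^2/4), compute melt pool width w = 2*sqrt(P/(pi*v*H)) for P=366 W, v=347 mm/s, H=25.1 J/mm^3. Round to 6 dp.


w = 2*sqrt(366/(pi*347*25.1)) = 0.23131 mm


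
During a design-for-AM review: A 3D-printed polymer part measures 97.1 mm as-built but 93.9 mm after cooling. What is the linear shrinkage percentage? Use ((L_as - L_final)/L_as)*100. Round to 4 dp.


Shrinkage = ((97.1-93.9)/97.1)*100 = 3.2956 %


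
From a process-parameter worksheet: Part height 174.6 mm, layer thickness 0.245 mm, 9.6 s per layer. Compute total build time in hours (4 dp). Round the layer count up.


Layers = ceil(174.6/0.245) = 713
t = 713 * 9.6 / 3600 = 1.9013 hrs


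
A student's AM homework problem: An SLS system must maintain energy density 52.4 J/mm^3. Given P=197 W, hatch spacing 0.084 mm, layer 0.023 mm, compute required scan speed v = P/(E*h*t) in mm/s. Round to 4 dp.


v = 197 / (52.4*0.084*0.023) = 1945.9327 mm/s


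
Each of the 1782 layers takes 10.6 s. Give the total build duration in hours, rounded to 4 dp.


t = 1782 * 10.6 / 3600 = 5.247 hrs


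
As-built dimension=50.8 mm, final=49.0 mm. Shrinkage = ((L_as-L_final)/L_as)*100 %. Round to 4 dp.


Shrinkage = ((50.8-49.0)/50.8)*100 = 3.5433 %


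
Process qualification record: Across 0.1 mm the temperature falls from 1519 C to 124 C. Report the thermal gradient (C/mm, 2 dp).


G = (1519-124)/0.1 = 13950.0 C/mm


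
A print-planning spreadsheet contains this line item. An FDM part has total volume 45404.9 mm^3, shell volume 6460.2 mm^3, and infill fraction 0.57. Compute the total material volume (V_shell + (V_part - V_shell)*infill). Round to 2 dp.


V_infill = (45404.9 - 6460.2) * 0.57 = 22198.48
V_total = 6460.2 + 22198.48 = 28658.68 mm^3


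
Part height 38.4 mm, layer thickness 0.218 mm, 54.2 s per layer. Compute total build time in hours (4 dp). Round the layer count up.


Layers = ceil(38.4/0.218) = 177
t = 177 * 54.2 / 3600 = 2.6648 hrs


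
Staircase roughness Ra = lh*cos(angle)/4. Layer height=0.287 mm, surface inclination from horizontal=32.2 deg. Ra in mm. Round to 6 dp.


Ra = 0.287 * cos(32.2) / 4 = 0.060714 mm


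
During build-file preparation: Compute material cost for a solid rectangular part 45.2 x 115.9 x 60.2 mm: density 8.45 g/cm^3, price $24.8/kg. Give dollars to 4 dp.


V = 45.2 * 115.9 * 60.2 = 315368.536 mm^3 = 315.368536 cm^3
Mass = 315.368536 * 8.45 / 1000 = 2.66486413 kg
Cost = 2.66486413 * 24.8 = 66.0886 $


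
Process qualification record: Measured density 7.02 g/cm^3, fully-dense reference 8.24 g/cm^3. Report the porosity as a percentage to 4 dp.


Porosity = (1-7.02/8.24)*100 = 14.8058 %


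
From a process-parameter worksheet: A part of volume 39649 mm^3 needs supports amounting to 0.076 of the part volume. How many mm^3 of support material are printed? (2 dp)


V_support = 39649 * 0.076 = 3013.32 mm^3


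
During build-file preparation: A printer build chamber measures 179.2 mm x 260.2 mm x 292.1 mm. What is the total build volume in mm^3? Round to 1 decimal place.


V = 179.2 * 260.2 * 292.1 = 13619992.1 mm^3


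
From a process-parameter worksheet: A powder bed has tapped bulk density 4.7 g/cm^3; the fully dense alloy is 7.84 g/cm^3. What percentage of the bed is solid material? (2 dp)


Packing = (4.7/7.84)*100 = 59.95 %


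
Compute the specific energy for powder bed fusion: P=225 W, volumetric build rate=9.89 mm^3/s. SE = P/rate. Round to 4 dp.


SE = 225 / 9.89 = 22.7503 J/mm^3


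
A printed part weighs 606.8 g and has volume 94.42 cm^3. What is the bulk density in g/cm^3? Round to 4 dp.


rho = 606.8 / 94.42 = 6.4266 g/cm^3


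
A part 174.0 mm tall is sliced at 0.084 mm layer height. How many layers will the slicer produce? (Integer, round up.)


Layers = ceil(174.0/0.084) = 2072


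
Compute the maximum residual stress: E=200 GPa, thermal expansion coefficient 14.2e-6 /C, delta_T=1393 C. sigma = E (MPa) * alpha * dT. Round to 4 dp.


sigma = 200*1000 * 14.2e-6 * 1393 = 3956.12 MPa


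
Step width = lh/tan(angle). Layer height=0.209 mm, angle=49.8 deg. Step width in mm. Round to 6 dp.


step = 0.209 / tan(49.8) = 0.176619 mm


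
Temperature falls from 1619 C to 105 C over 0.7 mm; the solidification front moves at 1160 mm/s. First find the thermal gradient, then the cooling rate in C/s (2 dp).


G = (1619-105)/0.7 = 2162.85714286 C/mm
CR = 2162.85714286 * 1160 = 2508914.29 C/s


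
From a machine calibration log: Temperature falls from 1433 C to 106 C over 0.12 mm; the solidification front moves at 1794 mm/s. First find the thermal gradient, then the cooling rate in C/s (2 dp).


G = (1433-106)/0.12 = 11058.33333333 C/mm
CR = 11058.33333333 * 1794 = 19838650.0 C/s


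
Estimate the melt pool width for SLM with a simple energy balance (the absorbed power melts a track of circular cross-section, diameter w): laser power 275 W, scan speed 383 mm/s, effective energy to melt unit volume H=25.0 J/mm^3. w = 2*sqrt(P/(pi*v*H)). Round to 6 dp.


w = 2*sqrt(275/(pi*383*25.0)) = 0.191228 mm


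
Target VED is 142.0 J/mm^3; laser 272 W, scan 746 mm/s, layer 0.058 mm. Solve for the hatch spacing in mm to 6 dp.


h = 272 / (142.0*746*0.058) = 0.04427 mm


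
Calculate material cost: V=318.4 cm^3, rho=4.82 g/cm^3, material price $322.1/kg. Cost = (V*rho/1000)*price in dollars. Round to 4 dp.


Mass = 318.4*4.82/1000 = 1.534688 kg
Cost = 1.534688 * 322.1 = 494.323 $


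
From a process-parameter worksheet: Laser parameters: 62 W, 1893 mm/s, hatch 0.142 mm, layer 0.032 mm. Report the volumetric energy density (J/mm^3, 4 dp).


E = 62 / (1893*0.142*0.032) = 7.2078 J/mm^3


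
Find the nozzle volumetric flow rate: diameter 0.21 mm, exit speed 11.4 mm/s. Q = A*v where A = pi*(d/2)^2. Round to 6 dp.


A = pi*(0.21/2)^2 = 0.03463606 mm^2
Q = 0.03463606 * 11.4 = 0.394851 mm^3/s


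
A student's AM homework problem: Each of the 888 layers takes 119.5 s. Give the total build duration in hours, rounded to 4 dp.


t = 888 * 119.5 / 3600 = 29.4767 hrs


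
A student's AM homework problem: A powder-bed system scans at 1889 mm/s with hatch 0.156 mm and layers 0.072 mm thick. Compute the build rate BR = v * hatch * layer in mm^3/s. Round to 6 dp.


Rate = 1889 * 0.156 * 0.072 = 21.217248 mm^3/s


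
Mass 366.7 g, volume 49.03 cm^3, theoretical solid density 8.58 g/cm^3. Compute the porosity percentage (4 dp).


rho_part = 366.7 / 49.03 = 7.47909443 g/cm^3
Porosity = (1 - 7.47909443/8.58)*100 = 12.8311 %


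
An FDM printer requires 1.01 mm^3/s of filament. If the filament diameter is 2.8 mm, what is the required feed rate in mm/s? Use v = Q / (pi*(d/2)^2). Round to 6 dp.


A = pi*(2.8/2)^2 = 6.157522
v = 1.01 / 6.157522 = 0.164027 mm/s


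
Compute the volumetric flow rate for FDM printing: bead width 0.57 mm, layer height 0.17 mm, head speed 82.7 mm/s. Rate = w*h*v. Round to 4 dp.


Rate = 0.57 * 0.17 * 82.7 = 8.0136 mm^3/s


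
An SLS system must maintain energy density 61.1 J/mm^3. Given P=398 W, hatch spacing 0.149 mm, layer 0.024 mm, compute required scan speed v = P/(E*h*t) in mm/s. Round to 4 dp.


v = 398 / (61.1*0.149*0.024) = 1821.5637 mm/s


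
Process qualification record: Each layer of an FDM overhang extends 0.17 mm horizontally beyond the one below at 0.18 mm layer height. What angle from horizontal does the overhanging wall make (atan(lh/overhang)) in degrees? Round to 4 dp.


angle = atan(0.18/0.17) = 46.6366 degrees


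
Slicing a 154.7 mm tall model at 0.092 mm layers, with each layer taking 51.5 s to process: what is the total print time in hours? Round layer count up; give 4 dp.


Layers = ceil(154.7/0.092) = 1682
t = 1682 * 51.5 / 3600 = 24.0619 hrs


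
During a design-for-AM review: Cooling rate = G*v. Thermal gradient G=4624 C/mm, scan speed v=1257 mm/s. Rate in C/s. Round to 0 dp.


CR = 4624 * 1257 = 5812368 C/s


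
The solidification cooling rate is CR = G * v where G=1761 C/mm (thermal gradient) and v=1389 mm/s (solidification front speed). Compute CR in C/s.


CR = 1761 * 1389 = 2446029 C/s


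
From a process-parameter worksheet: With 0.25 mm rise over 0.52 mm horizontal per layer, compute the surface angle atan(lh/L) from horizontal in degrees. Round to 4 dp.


angle = atan(0.25/0.52) = 25.6768 degrees


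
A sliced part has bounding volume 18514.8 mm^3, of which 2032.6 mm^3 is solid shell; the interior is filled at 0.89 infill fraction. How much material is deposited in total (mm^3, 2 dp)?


V_infill = (18514.8 - 2032.6) * 0.89 = 14669.16
V_total = 2032.6 + 14669.16 = 16701.76 mm^3


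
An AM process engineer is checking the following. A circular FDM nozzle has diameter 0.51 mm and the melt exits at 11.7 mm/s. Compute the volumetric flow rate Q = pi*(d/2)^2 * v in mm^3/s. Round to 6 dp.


A = pi*(0.51/2)^2 = 0.20428206 mm^2
Q = 0.20428206 * 11.7 = 2.3901 mm^3/s


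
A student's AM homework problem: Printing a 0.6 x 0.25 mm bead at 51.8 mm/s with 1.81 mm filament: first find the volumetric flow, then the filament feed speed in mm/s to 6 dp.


Q = 0.6 * 0.25 * 51.8 = 7.77 mm^3/s
A_fil = pi*(1.81/2)^2 = 2.57304292 mm^2
v_feed = 7.77 / 2.57304292 = 3.019771 mm/s


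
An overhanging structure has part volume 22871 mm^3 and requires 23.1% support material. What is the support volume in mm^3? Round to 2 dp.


V_support = 22871 * 0.231 = 5283.2 mm^3


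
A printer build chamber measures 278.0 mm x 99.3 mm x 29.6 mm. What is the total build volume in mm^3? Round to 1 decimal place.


V = 278.0 * 99.3 * 29.6 = 817119.8 mm^3


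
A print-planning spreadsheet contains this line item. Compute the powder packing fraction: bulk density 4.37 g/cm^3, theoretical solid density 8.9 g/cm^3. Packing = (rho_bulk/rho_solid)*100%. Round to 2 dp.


Packing = (4.37/8.9)*100 = 49.1 %


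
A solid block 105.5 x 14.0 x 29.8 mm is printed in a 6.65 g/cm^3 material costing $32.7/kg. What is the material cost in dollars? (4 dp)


V = 105.5 * 14.0 * 29.8 = 44014.6 mm^3 = 44.0146 cm^3
Mass = 44.0146 * 6.65 / 1000 = 0.29269709 kg
Cost = 0.29269709 * 32.7 = 9.5712 $


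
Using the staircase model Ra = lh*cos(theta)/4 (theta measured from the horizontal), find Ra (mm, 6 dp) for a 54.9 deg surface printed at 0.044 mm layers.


Ra = 0.044 * cos(54.9) / 4 = 0.006325 mm


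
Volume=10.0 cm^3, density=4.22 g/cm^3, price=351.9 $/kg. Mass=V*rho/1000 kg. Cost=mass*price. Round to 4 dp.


Mass = 10.0*4.22/1000 = 0.0422 kg
Cost = 0.0422 * 351.9 = 14.8502 $


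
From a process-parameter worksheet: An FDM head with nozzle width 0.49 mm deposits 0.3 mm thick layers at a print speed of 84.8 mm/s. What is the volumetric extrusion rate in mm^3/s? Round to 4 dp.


Rate = 0.49 * 0.3 * 84.8 = 12.4656 mm^3/s


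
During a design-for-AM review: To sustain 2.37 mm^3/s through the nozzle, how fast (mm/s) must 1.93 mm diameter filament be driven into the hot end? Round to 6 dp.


A = pi*(1.93/2)^2 = 2.92553
v = 2.37 / 2.92553 = 0.81011 mm/s


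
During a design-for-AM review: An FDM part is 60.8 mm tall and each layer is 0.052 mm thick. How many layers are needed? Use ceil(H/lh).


Layers = ceil(60.8/0.052) = 1170


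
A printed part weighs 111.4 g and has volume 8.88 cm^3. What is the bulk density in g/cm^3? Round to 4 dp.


rho = 111.4 / 8.88 = 12.545 g/cm^3


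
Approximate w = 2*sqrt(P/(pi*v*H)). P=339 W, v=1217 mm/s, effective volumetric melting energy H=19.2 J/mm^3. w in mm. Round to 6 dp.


w = 2*sqrt(339/(pi*1217*19.2)) = 0.135912 mm


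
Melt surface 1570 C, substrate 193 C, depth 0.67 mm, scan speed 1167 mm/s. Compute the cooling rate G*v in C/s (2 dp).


G = (1570-193)/0.67 = 2055.2238806 C/mm
CR = 2055.2238806 * 1167 = 2398446.27 C/s


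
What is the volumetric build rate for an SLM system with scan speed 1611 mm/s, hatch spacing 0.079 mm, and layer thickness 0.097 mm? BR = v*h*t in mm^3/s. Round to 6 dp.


Rate = 1611 * 0.079 * 0.097 = 12.345093 mm^3/s


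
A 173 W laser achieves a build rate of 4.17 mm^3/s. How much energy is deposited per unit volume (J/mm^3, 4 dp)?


SE = 173 / 4.17 = 41.4868 J/mm^3


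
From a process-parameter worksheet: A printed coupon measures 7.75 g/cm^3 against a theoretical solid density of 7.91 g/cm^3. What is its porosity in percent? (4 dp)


Porosity = (1-7.75/7.91)*100 = 2.0228 %


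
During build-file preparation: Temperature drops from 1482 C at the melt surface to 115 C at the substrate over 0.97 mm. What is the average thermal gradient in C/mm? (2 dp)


G = (1482-115)/0.97 = 1409.28 C/mm


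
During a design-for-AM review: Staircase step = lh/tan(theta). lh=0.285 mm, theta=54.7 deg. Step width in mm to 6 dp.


step = 0.285 / tan(54.7) = 0.201791 mm


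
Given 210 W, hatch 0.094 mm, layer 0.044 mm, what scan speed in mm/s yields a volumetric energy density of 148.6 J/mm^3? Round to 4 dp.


v = 210 / (148.6*0.094*0.044) = 341.6803 mm/s


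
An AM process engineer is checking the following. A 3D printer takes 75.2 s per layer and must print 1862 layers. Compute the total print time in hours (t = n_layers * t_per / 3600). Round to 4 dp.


t = 1862 * 75.2 / 3600 = 38.8951 hrs


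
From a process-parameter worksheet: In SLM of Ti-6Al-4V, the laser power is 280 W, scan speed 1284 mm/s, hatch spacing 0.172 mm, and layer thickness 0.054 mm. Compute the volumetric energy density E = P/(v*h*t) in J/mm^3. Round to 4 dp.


E = 280 / (1284*0.172*0.054) = 23.4785 J/mm^3


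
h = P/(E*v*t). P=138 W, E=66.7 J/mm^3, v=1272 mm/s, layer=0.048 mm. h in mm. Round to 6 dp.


h = 138 / (66.7*1272*0.048) = 0.033886 mm


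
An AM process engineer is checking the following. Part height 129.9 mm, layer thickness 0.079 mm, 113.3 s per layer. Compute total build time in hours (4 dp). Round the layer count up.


Layers = ceil(129.9/0.079) = 1645
t = 1645 * 113.3 / 3600 = 51.7718 hrs


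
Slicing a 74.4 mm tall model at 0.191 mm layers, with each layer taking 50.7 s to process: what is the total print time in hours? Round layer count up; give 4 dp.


Layers = ceil(74.4/0.191) = 390
t = 390 * 50.7 / 3600 = 5.4925 hrs


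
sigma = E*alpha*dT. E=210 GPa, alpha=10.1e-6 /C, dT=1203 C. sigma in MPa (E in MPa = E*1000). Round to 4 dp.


sigma = 210*1000 * 10.1e-6 * 1203 = 2551.563 MPa


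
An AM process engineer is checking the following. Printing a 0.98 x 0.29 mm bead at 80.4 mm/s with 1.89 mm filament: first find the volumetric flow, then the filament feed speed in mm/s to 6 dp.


Q = 0.98 * 0.29 * 80.4 = 22.84968 mm^3/s
A_fil = pi*(1.89/2)^2 = 2.80552078 mm^2
v_feed = 22.84968 / 2.80552078 = 8.144541 mm/s


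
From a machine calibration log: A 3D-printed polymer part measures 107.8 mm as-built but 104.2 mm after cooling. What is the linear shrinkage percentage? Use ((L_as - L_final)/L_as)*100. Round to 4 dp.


Shrinkage = ((107.8-104.2)/107.8)*100 = 3.3395 %


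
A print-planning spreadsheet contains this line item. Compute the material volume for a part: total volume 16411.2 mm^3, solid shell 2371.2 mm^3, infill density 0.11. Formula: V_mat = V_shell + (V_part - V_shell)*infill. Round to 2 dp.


V_infill = (16411.2 - 2371.2) * 0.11 = 1544.4
V_total = 2371.2 + 1544.4 = 3915.6 mm^3


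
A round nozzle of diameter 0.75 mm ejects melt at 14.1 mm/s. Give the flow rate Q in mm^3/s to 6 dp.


A = pi*(0.75/2)^2 = 0.44178647 mm^2
Q = 0.44178647 * 14.1 = 6.229189 mm^3/s


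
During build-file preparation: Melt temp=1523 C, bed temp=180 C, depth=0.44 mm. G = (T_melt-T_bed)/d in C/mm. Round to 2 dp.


G = (1523-180)/0.44 = 3052.27 C/mm


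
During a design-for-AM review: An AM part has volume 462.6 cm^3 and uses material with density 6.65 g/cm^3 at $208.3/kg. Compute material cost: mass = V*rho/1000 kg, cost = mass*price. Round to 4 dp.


Mass = 462.6*6.65/1000 = 3.07629 kg
Cost = 3.07629 * 208.3 = 640.7912 $


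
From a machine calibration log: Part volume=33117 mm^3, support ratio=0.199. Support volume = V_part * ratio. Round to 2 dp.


V_support = 33117 * 0.199 = 6590.28 mm^3


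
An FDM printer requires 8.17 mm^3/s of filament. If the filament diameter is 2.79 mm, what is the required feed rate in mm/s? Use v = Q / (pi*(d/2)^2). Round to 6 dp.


A = pi*(2.79/2)^2 = 6.113618
v = 8.17 / 6.113618 = 1.336361 mm/s


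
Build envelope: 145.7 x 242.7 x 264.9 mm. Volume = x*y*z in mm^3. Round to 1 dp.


V = 145.7 * 242.7 * 264.9 = 9367232.2 mm^3


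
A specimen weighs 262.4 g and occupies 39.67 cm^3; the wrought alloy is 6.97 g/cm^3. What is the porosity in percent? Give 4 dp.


rho_part = 262.4 / 39.67 = 6.6145702 g/cm^3
Porosity = (1 - 6.6145702/6.97)*100 = 5.0994 %


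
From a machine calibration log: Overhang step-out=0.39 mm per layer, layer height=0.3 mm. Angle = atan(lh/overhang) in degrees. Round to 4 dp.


angle = atan(0.3/0.39) = 37.5686 degrees


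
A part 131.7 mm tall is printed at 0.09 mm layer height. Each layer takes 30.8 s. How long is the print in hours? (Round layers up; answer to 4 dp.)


Layers = ceil(131.7/0.09) = 1464
t = 1464 * 30.8 / 3600 = 12.5253 hrs


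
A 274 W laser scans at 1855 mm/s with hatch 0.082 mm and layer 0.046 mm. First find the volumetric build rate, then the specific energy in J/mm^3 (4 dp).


Build rate = 1855 * 0.082 * 0.046 = 6.99706 mm^3/s
SE = 274 / 6.99706 = 39.1593 J/mm^3


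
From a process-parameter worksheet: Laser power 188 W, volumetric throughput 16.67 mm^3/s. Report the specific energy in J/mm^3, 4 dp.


SE = 188 / 16.67 = 11.2777 J/mm^3


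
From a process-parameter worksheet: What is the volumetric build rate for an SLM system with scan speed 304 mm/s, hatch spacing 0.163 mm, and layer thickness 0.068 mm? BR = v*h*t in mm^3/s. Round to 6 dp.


Rate = 304 * 0.163 * 0.068 = 3.369536 mm^3/s


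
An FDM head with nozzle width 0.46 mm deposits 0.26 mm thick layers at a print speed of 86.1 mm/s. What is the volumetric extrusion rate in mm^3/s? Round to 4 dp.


Rate = 0.46 * 0.26 * 86.1 = 10.2976 mm^3/s


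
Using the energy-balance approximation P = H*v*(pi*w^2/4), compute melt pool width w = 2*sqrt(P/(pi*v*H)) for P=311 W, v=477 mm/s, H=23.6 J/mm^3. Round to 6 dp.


w = 2*sqrt(311/(pi*477*23.6)) = 0.187551 mm


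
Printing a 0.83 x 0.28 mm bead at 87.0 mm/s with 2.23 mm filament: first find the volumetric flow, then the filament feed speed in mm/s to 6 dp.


Q = 0.83 * 0.28 * 87.0 = 20.2188 mm^3/s
A_fil = pi*(2.23/2)^2 = 3.90570653 mm^2
v_feed = 20.2188 / 3.90570653 = 5.176733 mm/s


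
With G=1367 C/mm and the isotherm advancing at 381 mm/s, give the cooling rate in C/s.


CR = 1367 * 381 = 520827 C/s


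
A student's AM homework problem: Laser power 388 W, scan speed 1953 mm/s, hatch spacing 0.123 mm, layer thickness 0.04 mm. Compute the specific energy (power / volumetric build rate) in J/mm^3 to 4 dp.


Build rate = 1953 * 0.123 * 0.04 = 9.60876 mm^3/s
SE = 388 / 9.60876 = 40.3798 J/mm^3


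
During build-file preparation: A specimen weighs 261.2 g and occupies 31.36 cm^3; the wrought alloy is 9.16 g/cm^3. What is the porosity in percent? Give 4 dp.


rho_part = 261.2 / 31.36 = 8.32908163 g/cm^3
Porosity = (1 - 8.32908163/9.16)*100 = 9.0712 %


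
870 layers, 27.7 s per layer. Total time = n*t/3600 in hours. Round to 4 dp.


t = 870 * 27.7 / 3600 = 6.6942 hrs


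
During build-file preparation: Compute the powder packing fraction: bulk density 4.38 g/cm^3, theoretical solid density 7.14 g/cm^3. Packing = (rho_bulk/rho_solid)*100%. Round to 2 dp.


Packing = (4.38/7.14)*100 = 61.34 %


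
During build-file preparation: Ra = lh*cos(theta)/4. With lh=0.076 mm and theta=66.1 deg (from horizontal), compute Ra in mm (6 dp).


Ra = 0.076 * cos(66.1) / 4 = 0.007698 mm


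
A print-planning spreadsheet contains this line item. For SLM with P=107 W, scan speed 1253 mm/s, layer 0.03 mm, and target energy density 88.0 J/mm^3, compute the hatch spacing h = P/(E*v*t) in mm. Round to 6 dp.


h = 107 / (88.0*1253*0.03) = 0.032347 mm


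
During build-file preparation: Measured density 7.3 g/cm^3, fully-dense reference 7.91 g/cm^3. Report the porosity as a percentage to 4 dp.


Porosity = (1-7.3/7.91)*100 = 7.7118 %


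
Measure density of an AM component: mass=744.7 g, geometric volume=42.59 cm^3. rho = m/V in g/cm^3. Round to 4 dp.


rho = 744.7 / 42.59 = 17.4853 g/cm^3


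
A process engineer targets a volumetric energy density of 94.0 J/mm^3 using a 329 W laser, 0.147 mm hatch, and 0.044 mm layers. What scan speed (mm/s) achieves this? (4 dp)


v = 329 / (94.0*0.147*0.044) = 541.1255 mm/s


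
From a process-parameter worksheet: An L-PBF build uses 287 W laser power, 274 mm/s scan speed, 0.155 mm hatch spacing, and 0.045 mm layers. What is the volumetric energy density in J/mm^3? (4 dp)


E = 287 / (274*0.155*0.045) = 150.1714 J/mm^3


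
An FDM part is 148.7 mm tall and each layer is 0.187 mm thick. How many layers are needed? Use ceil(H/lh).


Layers = ceil(148.7/0.187) = 796


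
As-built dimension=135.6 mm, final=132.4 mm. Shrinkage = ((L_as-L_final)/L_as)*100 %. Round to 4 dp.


Shrinkage = ((135.6-132.4)/135.6)*100 = 2.3599 %


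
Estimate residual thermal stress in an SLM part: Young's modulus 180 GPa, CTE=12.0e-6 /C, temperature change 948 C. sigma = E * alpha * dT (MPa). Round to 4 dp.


sigma = 180*1000 * 12.0e-6 * 948 = 2047.68 MPa


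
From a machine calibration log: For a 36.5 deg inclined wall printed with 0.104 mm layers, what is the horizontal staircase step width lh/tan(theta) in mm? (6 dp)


step = 0.104 / tan(36.5) = 0.140548 mm


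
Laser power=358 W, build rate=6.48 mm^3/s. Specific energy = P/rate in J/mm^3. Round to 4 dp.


SE = 358 / 6.48 = 55.2469 J/mm^3


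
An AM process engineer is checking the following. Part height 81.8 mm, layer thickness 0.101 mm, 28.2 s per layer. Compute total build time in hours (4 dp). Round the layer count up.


Layers = ceil(81.8/0.101) = 810
t = 810 * 28.2 / 3600 = 6.345 hrs


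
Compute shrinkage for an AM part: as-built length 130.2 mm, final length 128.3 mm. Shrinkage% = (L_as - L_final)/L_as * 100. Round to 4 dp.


Shrinkage = ((130.2-128.3)/130.2)*100 = 1.4593 %


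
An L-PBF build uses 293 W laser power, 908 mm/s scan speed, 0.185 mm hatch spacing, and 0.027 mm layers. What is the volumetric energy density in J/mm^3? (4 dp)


E = 293 / (908*0.185*0.027) = 64.602 J/mm^3


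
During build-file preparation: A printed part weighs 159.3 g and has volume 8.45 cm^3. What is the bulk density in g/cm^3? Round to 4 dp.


rho = 159.3 / 8.45 = 18.8521 g/cm^3


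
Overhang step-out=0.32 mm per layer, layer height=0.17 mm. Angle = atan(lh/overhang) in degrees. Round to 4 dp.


angle = atan(0.17/0.32) = 27.9795 degrees


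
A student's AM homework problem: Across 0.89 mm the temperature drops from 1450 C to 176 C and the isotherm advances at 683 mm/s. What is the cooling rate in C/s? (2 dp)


G = (1450-176)/0.89 = 1431.46067416 C/mm
CR = 1431.46067416 * 683 = 977687.64 C/s


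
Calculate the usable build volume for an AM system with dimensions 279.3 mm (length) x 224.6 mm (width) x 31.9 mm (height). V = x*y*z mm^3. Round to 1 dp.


V = 279.3 * 224.6 * 31.9 = 2001111.9 mm^3


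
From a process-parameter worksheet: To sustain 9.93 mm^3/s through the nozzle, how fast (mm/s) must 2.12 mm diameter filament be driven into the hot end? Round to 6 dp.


A = pi*(2.12/2)^2 = 3.529894
v = 9.93 / 3.529894 = 2.813116 mm/s


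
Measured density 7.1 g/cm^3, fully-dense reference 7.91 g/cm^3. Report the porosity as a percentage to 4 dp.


Porosity = (1-7.1/7.91)*100 = 10.2402 %


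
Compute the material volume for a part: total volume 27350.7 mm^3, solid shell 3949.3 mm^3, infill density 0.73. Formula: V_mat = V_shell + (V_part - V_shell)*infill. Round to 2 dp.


V_infill = (27350.7 - 3949.3) * 0.73 = 17083.02
V_total = 3949.3 + 17083.02 = 21032.32 mm^3


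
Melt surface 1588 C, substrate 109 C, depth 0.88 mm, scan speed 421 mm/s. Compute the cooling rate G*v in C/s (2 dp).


G = (1588-109)/0.88 = 1680.68181818 C/mm
CR = 1680.68181818 * 421 = 707567.05 C/s


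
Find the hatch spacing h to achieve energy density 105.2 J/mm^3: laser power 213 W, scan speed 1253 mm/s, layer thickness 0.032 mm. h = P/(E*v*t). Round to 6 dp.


h = 213 / (105.2*1253*0.032) = 0.050497 mm


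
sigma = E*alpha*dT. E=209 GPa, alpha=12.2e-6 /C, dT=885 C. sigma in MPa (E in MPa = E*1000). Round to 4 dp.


sigma = 209*1000 * 12.2e-6 * 885 = 2256.573 MPa


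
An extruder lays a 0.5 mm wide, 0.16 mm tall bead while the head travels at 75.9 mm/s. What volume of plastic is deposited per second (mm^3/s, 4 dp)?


Rate = 0.5 * 0.16 * 75.9 = 6.072 mm^3/s


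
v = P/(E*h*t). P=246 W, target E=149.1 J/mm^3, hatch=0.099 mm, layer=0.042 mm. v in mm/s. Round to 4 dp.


v = 246 / (149.1*0.099*0.042) = 396.8012 mm/s


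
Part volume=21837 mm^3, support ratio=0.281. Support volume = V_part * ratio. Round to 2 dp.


V_support = 21837 * 0.281 = 6136.2 mm^3


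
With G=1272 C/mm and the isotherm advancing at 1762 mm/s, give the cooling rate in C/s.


CR = 1272 * 1762 = 2241264 C/s


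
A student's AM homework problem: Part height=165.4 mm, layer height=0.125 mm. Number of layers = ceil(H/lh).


Layers = ceil(165.4/0.125) = 1324


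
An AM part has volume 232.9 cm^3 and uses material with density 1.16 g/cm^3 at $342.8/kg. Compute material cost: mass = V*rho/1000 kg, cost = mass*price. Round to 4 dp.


Mass = 232.9*1.16/1000 = 0.270164 kg
Cost = 0.270164 * 342.8 = 92.6122 $


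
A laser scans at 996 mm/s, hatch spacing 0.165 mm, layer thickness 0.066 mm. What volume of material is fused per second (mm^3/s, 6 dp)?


Rate = 996 * 0.165 * 0.066 = 10.84644 mm^3/s


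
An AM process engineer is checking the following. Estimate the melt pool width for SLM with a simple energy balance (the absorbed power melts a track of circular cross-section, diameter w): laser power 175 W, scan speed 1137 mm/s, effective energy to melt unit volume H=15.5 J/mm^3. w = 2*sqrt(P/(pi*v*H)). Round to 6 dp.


w = 2*sqrt(175/(pi*1137*15.5)) = 0.112442 mm


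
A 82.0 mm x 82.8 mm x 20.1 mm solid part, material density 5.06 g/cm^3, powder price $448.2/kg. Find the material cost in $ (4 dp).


V = 82.0 * 82.8 * 20.1 = 136470.96 mm^3 = 136.47096 cm^3
Mass = 136.47096 * 5.06 / 1000 = 0.69054306 kg
Cost = 0.69054306 * 448.2 = 309.5014 $


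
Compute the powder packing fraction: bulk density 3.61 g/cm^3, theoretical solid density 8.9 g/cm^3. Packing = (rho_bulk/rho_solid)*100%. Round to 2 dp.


Packing = (3.61/8.9)*100 = 40.56 %


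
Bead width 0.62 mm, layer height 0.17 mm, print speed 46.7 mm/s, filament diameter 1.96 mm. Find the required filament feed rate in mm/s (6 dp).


Q = 0.62 * 0.17 * 46.7 = 4.92218 mm^3/s
A_fil = pi*(1.96/2)^2 = 3.01718558 mm^2
v_feed = 4.92218 / 3.01718558 = 1.631381 mm/s


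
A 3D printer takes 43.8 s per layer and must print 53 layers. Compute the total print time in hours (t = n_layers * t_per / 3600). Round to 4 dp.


t = 53 * 43.8 / 3600 = 0.6448 hrs


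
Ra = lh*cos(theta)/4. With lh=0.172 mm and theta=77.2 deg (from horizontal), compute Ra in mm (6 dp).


Ra = 0.172 * cos(77.2) / 4 = 0.009527 mm


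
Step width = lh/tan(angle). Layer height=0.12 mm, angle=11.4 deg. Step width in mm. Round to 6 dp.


step = 0.12 / tan(11.4) = 0.595134 mm


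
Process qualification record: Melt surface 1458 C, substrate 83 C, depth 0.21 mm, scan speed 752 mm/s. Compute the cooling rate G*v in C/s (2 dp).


G = (1458-83)/0.21 = 6547.61904762 C/mm
CR = 6547.61904762 * 752 = 4923809.52 C/s


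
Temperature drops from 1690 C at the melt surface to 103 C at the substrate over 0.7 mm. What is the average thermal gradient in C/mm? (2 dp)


G = (1690-103)/0.7 = 2267.14 C/mm


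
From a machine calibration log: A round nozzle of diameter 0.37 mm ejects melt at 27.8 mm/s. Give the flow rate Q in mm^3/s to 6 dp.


A = pi*(0.37/2)^2 = 0.10752101 mm^2
Q = 0.10752101 * 27.8 = 2.989084 mm^3/s


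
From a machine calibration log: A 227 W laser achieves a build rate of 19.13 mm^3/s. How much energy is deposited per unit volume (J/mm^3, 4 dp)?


SE = 227 / 19.13 = 11.8662 J/mm^3


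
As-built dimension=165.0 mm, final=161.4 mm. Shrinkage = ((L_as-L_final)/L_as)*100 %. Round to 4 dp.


Shrinkage = ((165.0-161.4)/165.0)*100 = 2.1818 %


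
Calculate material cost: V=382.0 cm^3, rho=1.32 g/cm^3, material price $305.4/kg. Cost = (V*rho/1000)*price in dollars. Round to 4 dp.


Mass = 382.0*1.32/1000 = 0.50424 kg
Cost = 0.50424 * 305.4 = 153.9949 $


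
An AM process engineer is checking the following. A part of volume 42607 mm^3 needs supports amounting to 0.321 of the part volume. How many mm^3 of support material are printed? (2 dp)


V_support = 42607 * 0.321 = 13676.85 mm^3


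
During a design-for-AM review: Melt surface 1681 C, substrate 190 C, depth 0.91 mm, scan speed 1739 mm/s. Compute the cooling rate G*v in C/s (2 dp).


G = (1681-190)/0.91 = 1638.46153846 C/mm
CR = 1638.46153846 * 1739 = 2849284.62 C/s


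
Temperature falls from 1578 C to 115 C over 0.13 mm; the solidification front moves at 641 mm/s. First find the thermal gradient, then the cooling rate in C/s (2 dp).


G = (1578-115)/0.13 = 11253.84615385 C/mm
CR = 11253.84615385 * 641 = 7213715.38 C/s


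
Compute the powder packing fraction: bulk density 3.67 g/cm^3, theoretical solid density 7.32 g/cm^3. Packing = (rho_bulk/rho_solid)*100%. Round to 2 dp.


Packing = (3.67/7.32)*100 = 50.14 %


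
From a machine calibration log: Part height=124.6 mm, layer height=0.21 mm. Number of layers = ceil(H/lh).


Layers = ceil(124.6/0.21) = 594


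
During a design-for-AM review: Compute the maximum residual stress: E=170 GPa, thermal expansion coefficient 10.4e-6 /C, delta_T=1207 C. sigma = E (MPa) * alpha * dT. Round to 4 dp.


sigma = 170*1000 * 10.4e-6 * 1207 = 2133.976 MPa


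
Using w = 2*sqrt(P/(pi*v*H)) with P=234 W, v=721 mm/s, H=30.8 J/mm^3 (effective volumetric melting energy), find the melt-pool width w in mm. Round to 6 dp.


w = 2*sqrt(234/(pi*721*30.8)) = 0.11583 mm


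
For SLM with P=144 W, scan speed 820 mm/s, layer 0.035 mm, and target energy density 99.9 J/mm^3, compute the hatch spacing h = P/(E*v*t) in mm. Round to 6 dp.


h = 144 / (99.9*820*0.035) = 0.050224 mm


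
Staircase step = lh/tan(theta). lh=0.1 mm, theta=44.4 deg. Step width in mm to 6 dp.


step = 0.1 / tan(44.4) = 0.102117 mm


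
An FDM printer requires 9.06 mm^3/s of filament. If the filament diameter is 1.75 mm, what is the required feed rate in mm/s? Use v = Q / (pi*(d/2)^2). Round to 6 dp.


A = pi*(1.75/2)^2 = 2.405282
v = 9.06 / 2.405282 = 3.76671 mm/s


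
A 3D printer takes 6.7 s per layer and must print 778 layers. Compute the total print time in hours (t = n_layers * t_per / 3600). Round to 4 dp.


t = 778 * 6.7 / 3600 = 1.4479 hrs


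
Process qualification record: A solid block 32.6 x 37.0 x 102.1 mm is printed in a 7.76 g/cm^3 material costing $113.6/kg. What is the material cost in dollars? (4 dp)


V = 32.6 * 37.0 * 102.1 = 123153.02 mm^3 = 123.15302 cm^3
Mass = 123.15302 * 7.76 / 1000 = 0.95566744 kg
Cost = 0.95566744 * 113.6 = 108.5638 $


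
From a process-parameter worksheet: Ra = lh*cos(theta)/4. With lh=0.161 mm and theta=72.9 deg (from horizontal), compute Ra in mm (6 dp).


Ra = 0.161 * cos(72.9) / 4 = 0.011835 mm


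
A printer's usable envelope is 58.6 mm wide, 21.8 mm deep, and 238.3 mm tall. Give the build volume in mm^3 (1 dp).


V = 58.6 * 21.8 * 238.3 = 304423.5 mm^3


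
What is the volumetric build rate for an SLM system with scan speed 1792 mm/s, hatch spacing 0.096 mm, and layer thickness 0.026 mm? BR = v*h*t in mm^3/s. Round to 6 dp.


Rate = 1792 * 0.096 * 0.026 = 4.472832 mm^3/s


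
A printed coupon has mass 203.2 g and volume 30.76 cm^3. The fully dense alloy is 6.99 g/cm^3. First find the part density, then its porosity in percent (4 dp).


rho_part = 203.2 / 30.76 = 6.60598179 g/cm^3
Porosity = (1 - 6.60598179/6.99)*100 = 5.4938 %


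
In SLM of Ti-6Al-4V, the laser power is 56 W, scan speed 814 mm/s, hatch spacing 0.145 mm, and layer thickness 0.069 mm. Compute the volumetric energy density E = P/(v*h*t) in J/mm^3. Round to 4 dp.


E = 56 / (814*0.145*0.069) = 6.8762 J/mm^3


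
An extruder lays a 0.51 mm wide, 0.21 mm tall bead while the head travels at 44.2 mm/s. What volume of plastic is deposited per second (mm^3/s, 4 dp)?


Rate = 0.51 * 0.21 * 44.2 = 4.7338 mm^3/s


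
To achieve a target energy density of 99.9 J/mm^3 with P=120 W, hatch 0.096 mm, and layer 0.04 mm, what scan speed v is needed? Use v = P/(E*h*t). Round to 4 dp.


v = 120 / (99.9*0.096*0.04) = 312.8128 mm/s


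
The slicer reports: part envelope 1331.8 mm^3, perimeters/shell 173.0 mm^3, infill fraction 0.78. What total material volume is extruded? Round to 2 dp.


V_infill = (1331.8 - 173.0) * 0.78 = 903.86
V_total = 173.0 + 903.86 = 1076.86 mm^3


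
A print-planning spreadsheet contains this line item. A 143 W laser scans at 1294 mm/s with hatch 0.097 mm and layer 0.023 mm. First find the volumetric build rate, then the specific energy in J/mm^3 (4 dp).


Build rate = 1294 * 0.097 * 0.023 = 2.886914 mm^3/s
SE = 143 / 2.886914 = 49.5339 J/mm^3


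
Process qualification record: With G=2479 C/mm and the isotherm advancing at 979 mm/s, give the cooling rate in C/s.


CR = 2479 * 979 = 2426941 C/s


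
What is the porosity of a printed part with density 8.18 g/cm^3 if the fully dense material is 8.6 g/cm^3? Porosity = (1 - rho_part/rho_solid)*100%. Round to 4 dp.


Porosity = (1-8.18/8.6)*100 = 4.8837 %


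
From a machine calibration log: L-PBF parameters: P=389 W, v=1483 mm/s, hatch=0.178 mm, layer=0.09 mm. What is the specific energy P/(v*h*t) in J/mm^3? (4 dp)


Build rate = 1483 * 0.178 * 0.09 = 23.75766 mm^3/s
SE = 389 / 23.75766 = 16.3737 J/mm^3


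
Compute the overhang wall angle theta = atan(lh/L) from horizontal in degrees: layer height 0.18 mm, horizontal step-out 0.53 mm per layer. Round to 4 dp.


angle = atan(0.18/0.53) = 18.7587 degrees


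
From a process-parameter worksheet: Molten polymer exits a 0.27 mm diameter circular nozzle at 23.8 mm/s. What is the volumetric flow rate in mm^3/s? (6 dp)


A = pi*(0.27/2)^2 = 0.05725553 mm^2
Q = 0.05725553 * 23.8 = 1.362682 mm^3/s


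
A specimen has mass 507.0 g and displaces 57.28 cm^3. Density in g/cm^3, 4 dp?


rho = 507.0 / 57.28 = 8.8513 g/cm^3


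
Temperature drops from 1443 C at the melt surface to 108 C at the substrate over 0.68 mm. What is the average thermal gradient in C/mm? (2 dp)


G = (1443-108)/0.68 = 1963.24 C/mm


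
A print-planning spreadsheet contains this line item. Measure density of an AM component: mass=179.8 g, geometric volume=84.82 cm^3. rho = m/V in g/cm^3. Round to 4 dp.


rho = 179.8 / 84.82 = 2.1198 g/cm^3


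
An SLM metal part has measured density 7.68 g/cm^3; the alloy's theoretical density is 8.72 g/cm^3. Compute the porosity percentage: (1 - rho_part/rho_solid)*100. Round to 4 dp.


Porosity = (1-7.68/8.72)*100 = 11.9266 %
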